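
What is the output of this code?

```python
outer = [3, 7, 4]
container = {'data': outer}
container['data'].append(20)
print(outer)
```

Key concept: dict holds reference to list.
Step by step:
`outer = [3, 7, 4]` → outer = [3, 7, 4]
`container = {'data': outer}` → container = {'data': [3, 7, 4]}
`container['data'].append(20)` → outer = [3, 7, 4, 20]; container = {'data': [3, 7, 4, 20]}
`print(outer)` → prints [3, 7, 4, 20]

Answer: [3, 7, 4, 20]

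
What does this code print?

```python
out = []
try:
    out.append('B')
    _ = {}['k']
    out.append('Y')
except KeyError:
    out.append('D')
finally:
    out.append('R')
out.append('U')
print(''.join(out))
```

Execution trace: 'B' (try body) → 'D' (except KeyError) → 'R' (finally) → 'U' (after the try/except). Output: BDRU

Answer: BDRU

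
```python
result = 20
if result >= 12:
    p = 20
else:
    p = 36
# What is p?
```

Trace:
`result = 20` → result = 20
`if result >= 12: ...` → result >= 12 is True → p = 20
So p = 20

Answer: 20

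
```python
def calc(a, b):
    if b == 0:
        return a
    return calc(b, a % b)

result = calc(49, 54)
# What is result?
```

calc(49, 54) -> calc(54, 49) -> calc(49, 5) -> calc(5, 4) -> calc(4, 1) -> calc(1, 0) -> 1

Answer: 1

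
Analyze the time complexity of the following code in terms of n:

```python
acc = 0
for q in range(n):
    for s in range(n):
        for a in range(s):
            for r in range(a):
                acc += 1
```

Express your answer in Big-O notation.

Each loop level contributes: n × n × n × n. Multiplying the contributions gives O(n^4).

Answer: O(n^4)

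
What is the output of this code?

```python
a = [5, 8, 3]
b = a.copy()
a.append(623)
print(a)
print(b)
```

Key concept: list.copy() creates independent copy.
Step by step:
`a = [5, 8, 3]` → a = [5, 8, 3]
`b = a.copy()` → b = [5, 8, 3]
`a.append(623)` → a = [5, 8, 3, 623]
`print(a)` → prints [5, 8, 3, 623]
`print(b)` → prints [5, 8, 3]

Answer:
[5, 8, 3, 623]
[5, 8, 3]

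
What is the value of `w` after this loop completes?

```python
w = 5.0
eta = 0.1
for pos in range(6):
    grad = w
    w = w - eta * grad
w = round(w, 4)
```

Gradient descent: w = 5.0 * (1 - 0.1)^6
`w` takes the values: 5.0 → 4.5 → 4.05 → 3.645 → 3.2805 → 2.95245 → 2.657205 → 2.6572

Answer: 2.6572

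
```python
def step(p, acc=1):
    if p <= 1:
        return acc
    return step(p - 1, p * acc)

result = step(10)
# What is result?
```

Accumulator trace (n, acc): (10, 1) -> (9, 10) -> (8, 90) -> (7, 720) -> (6, 5040) -> (5, 30240) -> (4, 151200) -> (3, 604800) -> (2, 1814400) -> (1, 3628800) -> return 3628800

Answer: 3628800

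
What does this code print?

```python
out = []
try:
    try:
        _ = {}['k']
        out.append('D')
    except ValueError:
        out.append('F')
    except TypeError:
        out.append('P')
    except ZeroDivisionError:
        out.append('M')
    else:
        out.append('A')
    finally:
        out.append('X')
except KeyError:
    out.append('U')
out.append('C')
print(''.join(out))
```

Execution trace: 'X' (finally) → 'U' (outer except KeyError) → 'C' (after the try/except). Output: XUC

Answer: XUC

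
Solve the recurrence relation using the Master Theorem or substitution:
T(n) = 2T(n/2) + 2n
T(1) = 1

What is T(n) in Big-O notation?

By Master Theorem: a=2, b=2, f(n)=2n. Since log_2(2) = 1 and f(n) = Θ(n^1), Case 2 applies. T(n) = O(n log n).

Answer: O(n log n)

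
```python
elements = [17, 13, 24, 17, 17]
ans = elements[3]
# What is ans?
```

Trace:
`elements = [17, 13, 24, 17, 17]` → elements = [17, 13, 24, 17, 17]
`ans = elements[3]` → ans = 17
So ans = 17

Answer: 17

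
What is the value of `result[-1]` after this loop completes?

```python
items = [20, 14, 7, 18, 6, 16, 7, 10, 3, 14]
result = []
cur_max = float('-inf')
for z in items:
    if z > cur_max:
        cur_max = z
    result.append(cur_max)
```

Running max ends at 20
`result` takes the values: [] → [20] → [20, 20] → [20, 20, 20] → [20, 20, 20, 20] → [20, 20, 20, 20, 20] → [20, 20, 20, 20, 20, 20] → [20, 20, 20, 20, 20, 20, 20] → [20, 20, 20, 20, 20, 20, 20, 20] → [20, 20, 20, 20, 20, 20, 20, 20, 20] → [20, 20, 20, 20, 20, 20, 20, 20, 20, 20]
So `result[-1]` = 20

Answer: 20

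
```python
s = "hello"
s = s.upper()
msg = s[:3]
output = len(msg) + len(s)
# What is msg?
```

Trace:
`s = "hello"` → s = 'hello'
`s = s.upper()` → s = 'HELLO'
`msg = s[:3]` → msg = 'HEL'
`output = len(msg) + len(s)` → output = 8
So msg = 'HEL'

Answer: 'HEL'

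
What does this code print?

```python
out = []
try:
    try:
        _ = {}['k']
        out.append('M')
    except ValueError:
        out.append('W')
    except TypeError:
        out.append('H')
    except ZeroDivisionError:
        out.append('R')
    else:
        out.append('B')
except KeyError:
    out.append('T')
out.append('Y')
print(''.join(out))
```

Execution trace: 'T' (outer except KeyError) → 'Y' (after the try/except). Output: TY

Answer: TY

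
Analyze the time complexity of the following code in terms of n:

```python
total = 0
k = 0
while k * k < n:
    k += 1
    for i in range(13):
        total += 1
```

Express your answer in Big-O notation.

Each loop level contributes: √n × 1. Multiplying the contributions gives O(√n).

Answer: O(√n)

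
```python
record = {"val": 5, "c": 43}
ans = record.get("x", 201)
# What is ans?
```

Trace:
`record = {"val": 5, "c": 43}` → record = {'val': 5, 'c': 43}
`ans = record.get("x", 201)` → ans = 201
So ans = 201

Answer: 201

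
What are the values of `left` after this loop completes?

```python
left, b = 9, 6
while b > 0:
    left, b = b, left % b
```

GCD of 9 and 6
`left` takes the values: 9 → 6 → 3

Answer: 3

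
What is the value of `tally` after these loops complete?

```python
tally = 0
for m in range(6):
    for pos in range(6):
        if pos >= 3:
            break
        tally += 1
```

Inner breaks at 3, outer runs 6 times
`tally` takes the values: 0 → 1 → 2 → 3 → 4 → 5 → 6 → 7 → 8 → 9 → 10 → 11 → 12 → 13 → 14 → 15 → 16 → 17 → 18

Answer: 18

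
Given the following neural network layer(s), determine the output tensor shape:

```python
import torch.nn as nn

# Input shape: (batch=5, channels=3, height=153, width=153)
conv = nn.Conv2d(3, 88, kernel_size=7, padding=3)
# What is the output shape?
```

Input: (5, 3, 153, 153) -> Output: (5, 88, 153, 153)

Answer: (5, 88, 153, 153)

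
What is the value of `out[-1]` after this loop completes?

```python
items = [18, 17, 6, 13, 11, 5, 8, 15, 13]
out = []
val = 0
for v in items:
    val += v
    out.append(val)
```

Cumulative sum ends at 106
`out` takes the values: [] → [18] → [18, 35] → [18, 35, 41] → [18, 35, 41, 54] → [18, 35, 41, 54, 65] → [18, 35, 41, 54, 65, 70] → [18, 35, 41, 54, 65, 70, 78] → [18, 35, 41, 54, 65, 70, 78, 93] → [18, 35, 41, 54, 65, 70, 78, 93, 106]
So `out[-1]` = 106

Answer: 106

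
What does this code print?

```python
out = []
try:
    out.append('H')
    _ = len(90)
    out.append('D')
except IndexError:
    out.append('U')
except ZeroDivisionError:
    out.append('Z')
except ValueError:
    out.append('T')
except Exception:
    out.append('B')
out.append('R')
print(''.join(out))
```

Execution trace: 'H' (try body) → 'B' (except Exception) → 'R' (after the try/except). Output: HBR

Answer: HBR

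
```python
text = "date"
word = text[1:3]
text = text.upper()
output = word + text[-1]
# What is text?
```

Trace:
`text = "date"` → text = 'date'
`word = text[1:3]` → word = 'at'
`text = text.upper()` → text = 'DATE'
`output = word + text[-1]` → output = 'atE'
So text = 'DATE'

Answer: 'DATE'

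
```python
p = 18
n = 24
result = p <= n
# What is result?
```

Trace:
`p = 18` → p = 18
`n = 24` → n = 24
`result = p <= n` → result = True
So result = True

Answer: True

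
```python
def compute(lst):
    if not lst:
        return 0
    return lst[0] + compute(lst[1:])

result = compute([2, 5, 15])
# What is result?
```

2 + 5 + 15 + 0 = 22

Answer: 22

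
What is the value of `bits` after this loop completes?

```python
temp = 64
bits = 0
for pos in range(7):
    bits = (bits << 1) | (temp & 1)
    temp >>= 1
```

Reverse lowest 7 bits of 64
`bits` takes the values: 0 → 1

Answer: 1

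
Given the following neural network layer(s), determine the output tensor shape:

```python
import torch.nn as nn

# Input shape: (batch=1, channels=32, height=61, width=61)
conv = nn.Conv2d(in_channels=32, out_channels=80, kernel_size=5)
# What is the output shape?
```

Input: (1, 32, 61, 61) -> Output: (1, 80, 57, 57)

Answer: (1, 80, 57, 57)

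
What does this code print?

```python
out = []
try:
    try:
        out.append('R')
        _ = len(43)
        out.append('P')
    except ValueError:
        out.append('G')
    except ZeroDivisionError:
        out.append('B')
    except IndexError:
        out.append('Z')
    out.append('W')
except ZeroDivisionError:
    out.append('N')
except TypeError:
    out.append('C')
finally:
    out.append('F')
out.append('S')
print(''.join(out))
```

Execution trace: 'R' (inner try body) → 'C' (except TypeError) → 'F' (finally) → 'S' (after the try/except). Output: RCFS

Answer: RCFS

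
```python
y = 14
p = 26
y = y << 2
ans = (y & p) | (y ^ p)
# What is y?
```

Trace:
`y = 14` → y = 14
`p = 26` → p = 26
`y = y << 2` → y = 56
`ans = (y & p) | (y ^ p)` → ans = 58
So y = 56

Answer: 56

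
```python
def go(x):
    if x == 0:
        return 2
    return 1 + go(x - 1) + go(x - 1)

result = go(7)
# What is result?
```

go(x) = 1 + 2·go(x-1), go(0)=2. Closed form: (2+1)·2^7 - 1 = 383.

Answer: 383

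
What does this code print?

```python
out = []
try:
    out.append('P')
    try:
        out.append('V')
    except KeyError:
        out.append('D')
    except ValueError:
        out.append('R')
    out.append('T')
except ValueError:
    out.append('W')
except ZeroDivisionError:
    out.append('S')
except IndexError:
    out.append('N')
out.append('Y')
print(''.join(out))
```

Execution trace: 'P' (try body) → 'V' (inner try body, no exception) → 'T' (try body, no exception) → 'Y' (after the try/except). Output: PVTY

Answer: PVTY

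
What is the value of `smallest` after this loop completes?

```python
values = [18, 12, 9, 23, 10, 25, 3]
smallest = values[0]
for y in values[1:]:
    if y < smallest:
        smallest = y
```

Minimum of [18, 12, 9, 23, 10, 25, 3]
`smallest` takes the values: 18 → 12 → 9 → 3

Answer: 3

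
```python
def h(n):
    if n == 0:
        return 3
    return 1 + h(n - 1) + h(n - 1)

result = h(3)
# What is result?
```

h(n) = 1 + 2·h(n-1), h(0)=3. Closed form: (3+1)·2^3 - 1 = 31.

Answer: 31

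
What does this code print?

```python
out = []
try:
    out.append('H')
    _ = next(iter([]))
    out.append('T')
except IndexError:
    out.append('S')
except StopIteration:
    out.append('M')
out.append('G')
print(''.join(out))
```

Execution trace: 'H' (try body) → 'M' (except StopIteration) → 'G' (after the try/except). Output: HMG

Answer: HMG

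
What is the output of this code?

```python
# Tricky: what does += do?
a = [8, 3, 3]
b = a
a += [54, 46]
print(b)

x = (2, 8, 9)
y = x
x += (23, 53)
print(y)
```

Key concept: += behavior differs for mutable vs immutable.
Step by step:
`a = [8, 3, 3]` → a = [8, 3, 3]
`b = a` → b = [8, 3, 3] (same object as a)
`a += [54, 46]` → a = [8, 3, 3, 54, 46] (same object as b); b = [8, 3, 3, 54, 46] (same object as a)
`print(b)` → prints [8, 3, 3, 54, 46]
`x = (2, 8, 9)` → x = (2, 8, 9)
`y = x` → y = (2, 8, 9)
`x += (23, 53)` → x = (2, 8, 9, 23, 53)
`print(y)` → prints (2, 8, 9)

Answer:
[8, 3, 3, 54, 46]
(2, 8, 9)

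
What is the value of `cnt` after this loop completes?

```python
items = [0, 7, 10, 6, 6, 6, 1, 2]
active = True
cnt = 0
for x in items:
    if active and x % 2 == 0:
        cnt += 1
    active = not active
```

Count even values at even positions
`cnt` takes the values: 0 → 1 → 2 → 3

Answer: 3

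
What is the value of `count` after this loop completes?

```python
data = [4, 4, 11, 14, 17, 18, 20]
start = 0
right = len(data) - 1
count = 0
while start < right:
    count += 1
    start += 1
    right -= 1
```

Iterations until pointers meet (list length 7)
`count` takes the values: 0 → 1 → 2 → 3

Answer: 3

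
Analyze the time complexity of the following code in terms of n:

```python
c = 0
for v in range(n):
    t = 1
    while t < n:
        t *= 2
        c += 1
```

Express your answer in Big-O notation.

Each loop level contributes: n × log n. Multiplying the contributions gives O(n log n).

Answer: O(n log n)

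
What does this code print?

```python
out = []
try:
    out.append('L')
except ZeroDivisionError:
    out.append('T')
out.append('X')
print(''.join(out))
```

Execution trace: 'L' (try body, no exception) → 'X' (after the try/except). Output: LX

Answer: LX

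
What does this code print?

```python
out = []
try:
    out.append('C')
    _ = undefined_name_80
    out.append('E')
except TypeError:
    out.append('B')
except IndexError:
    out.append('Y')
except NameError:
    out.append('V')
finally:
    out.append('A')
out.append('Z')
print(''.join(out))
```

Execution trace: 'C' (try body) → 'V' (except NameError) → 'A' (finally) → 'Z' (after the try/except). Output: CVAZ

Answer: CVAZ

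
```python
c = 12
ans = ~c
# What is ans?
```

Trace:
`c = 12` → c = 12
`ans = ~c` → ans = -13
So ans = -13

Answer: -13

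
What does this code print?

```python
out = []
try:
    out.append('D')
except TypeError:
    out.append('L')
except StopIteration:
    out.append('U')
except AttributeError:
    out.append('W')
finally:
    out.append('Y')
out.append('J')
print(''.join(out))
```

Execution trace: 'D' (try body, no exception) → 'Y' (finally) → 'J' (after the try/except). Output: DYJ

Answer: DYJ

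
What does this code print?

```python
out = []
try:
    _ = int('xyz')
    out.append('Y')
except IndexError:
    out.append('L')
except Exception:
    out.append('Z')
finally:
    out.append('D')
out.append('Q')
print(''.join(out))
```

Execution trace: 'Z' (except Exception) → 'D' (finally) → 'Q' (after the try/except). Output: ZDQ

Answer: ZDQ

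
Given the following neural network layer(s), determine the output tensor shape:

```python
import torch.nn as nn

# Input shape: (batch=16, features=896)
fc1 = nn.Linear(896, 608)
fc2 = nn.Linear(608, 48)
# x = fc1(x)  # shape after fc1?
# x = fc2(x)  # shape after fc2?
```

Input: (16, 896) -> after fc1: (16, 608) -> Output: (16, 48)

Answer: (16, 48)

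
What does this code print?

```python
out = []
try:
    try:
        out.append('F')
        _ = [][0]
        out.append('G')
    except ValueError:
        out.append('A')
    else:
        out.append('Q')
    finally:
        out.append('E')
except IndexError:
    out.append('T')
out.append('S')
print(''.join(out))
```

Execution trace: 'F' (try body) → 'E' (finally) → 'T' (outer except IndexError) → 'S' (after the try/except). Output: FETS

Answer: FETS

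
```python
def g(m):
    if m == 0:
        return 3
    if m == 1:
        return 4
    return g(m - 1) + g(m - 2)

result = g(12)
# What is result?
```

Build up from base cases: g(0)=3, g(1)=4, g(2)=7, g(3)=11, g(4)=18, g(5)=29, g(6)=47, ..., g(12)=843

Answer: 843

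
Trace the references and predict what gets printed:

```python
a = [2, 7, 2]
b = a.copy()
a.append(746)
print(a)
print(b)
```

Key concept: list.copy() creates independent copy.
Step by step:
`a = [2, 7, 2]` → a = [2, 7, 2]
`b = a.copy()` → b = [2, 7, 2]
`a.append(746)` → a = [2, 7, 2, 746]
`print(a)` → prints [2, 7, 2, 746]
`print(b)` → prints [2, 7, 2]

Answer:
[2, 7, 2, 746]
[2, 7, 2]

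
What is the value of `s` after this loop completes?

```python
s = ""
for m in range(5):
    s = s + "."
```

Repeat '.' 5 times
`s` takes the values: "" → "." → ".." → "..." → "...." → "....."

Answer: "....."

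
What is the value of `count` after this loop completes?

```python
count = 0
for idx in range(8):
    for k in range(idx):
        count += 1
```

Triangle number: 0+1+2+...+7
`count` takes the values: 0 → 1 → 2 → 3 → 4 → 5 → 6 → 7 → 8 → 9 → 10 → 11 → 12 → 13 → 14 → 15 → 16 → 17 → 18 → 19 → 20 → 21 → 22 → 23 → 24 → 25 → 26 → 27 → 28

Answer: 28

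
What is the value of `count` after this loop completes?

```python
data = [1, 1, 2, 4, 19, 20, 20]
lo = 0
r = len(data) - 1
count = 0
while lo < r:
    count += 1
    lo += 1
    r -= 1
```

Iterations until pointers meet (list length 7)
`count` takes the values: 0 → 1 → 2 → 3

Answer: 3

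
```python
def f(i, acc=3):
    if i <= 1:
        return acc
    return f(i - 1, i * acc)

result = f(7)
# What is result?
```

Accumulator trace (n, acc): (7, 3) -> (6, 21) -> (5, 126) -> (4, 630) -> (3, 2520) -> (2, 7560) -> (1, 15120) -> return 15120

Answer: 15120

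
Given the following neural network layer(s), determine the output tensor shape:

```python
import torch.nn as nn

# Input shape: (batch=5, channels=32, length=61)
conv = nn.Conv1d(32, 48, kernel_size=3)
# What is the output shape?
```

Input: (5, 32, 61) -> Output: (5, 48, 59)

Answer: (5, 48, 59)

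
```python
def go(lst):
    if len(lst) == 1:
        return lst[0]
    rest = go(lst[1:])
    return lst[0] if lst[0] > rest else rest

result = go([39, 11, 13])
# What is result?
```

Recursive max over [39, 11, 13] = 39

Answer: 39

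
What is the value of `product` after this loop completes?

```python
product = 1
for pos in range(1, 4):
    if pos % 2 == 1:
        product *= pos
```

Product of odd numbers 1 to 3
`product` takes the values: 1 → 3

Answer: 3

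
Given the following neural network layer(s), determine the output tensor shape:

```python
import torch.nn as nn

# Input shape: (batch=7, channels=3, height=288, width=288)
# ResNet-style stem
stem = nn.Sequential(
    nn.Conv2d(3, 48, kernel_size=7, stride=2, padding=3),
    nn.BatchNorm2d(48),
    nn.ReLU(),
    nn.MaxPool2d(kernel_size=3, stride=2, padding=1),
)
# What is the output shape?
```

Input: (7, 3, 288, 288) -> after Conv2d 7x7 stride=2: (7, 48, 144, 144) -> Output: (7, 48, 72, 72)

Answer: (7, 48, 72, 72)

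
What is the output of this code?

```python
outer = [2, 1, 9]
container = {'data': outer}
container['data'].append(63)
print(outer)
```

Key concept: dict holds reference to list.
Step by step:
`outer = [2, 1, 9]` → outer = [2, 1, 9]
`container = {'data': outer}` → container = {'data': [2, 1, 9]}
`container['data'].append(63)` → outer = [2, 1, 9, 63]; container = {'data': [2, 1, 9, 63]}
`print(outer)` → prints [2, 1, 9, 63]

Answer: [2, 1, 9, 63]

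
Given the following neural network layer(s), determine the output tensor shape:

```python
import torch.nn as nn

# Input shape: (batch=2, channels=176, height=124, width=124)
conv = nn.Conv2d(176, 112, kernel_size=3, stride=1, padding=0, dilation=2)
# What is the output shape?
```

Input: (2, 176, 124, 124) -> Output: (2, 112, 120, 120)

Answer: (2, 112, 120, 120)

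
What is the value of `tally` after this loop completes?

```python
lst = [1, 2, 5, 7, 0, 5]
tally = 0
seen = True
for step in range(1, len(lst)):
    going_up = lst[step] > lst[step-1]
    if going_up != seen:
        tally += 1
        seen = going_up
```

Count direction changes in [1, 2, 5, 7, 0, 5]
`tally` takes the values: 0 → 1 → 2

Answer: 2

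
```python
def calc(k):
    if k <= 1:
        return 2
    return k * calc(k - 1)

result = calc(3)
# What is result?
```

calc(3) = 3 * 2 * 2 = 12

Answer: 12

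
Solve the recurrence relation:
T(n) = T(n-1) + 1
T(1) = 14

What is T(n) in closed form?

Unrolling: T(n) = T(1) + 1·(n-1) = 14 + 1(n-1) = n + 13.

Answer: T(n) = n + 13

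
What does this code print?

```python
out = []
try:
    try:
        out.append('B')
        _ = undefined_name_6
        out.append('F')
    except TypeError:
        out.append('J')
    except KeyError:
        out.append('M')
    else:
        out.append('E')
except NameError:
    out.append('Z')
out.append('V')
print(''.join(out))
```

Execution trace: 'B' (try body) → 'Z' (outer except NameError) → 'V' (after the try/except). Output: BZV

Answer: BZV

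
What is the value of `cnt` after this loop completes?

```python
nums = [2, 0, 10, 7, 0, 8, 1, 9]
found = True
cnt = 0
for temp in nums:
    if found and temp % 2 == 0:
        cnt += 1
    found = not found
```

Count even values at even positions
`cnt` takes the values: 0 → 1 → 2 → 3

Answer: 3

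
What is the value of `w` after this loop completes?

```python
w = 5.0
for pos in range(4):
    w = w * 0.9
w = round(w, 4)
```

Exponential decay: 5.0 * 0.9^4
`w` takes the values: 5.0 → 4.5 → 4.05 → 3.645 → 3.2805

Answer: 3.2805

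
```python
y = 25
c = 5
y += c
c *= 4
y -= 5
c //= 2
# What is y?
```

Trace:
`y = 25` → y = 25
`c = 5` → c = 5
`y += c` → y = 30
`c *= 4` → c = 20
`y -= 5` → y = 25
`c //= 2` → c = 10
So y = 25

Answer: 25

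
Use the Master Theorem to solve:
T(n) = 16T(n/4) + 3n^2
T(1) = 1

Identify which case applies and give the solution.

a=16, b=4, f(n)=3n^2. log_4(16) = 2. Since c=2 = 2, Case 2 applies: T(n) = Θ(n^log_b(a) · log n) = O(n^2 log n).

Answer: O(n^2 log n) - Case 2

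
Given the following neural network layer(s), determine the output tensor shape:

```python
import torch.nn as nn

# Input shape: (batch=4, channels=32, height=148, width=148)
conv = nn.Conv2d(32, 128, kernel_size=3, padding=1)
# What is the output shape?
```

Input: (4, 32, 148, 148) -> Output: (4, 128, 148, 148)

Answer: (4, 128, 148, 148)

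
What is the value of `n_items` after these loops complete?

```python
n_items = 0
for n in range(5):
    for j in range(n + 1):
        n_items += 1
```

Triangle: 1 + 2 + ... + 5
`n_items` takes the values: 0 → 1 → 2 → 3 → 4 → 5 → 6 → 7 → 8 → 9 → 10 → 11 → 12 → 13 → 14 → 15

Answer: 15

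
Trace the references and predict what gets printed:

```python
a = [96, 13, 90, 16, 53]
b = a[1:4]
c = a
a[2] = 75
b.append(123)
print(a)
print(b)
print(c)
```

Key concept: slice vs alias.
Step by step:
`a = [96, 13, 90, 16, 53]` → a = [96, 13, 90, 16, 53]
`b = a[1:4]` → b = [13, 90, 16]
`c = a` → c = [96, 13, 90, 16, 53] (same object as a)
`a[2] = 75` → a = [96, 13, 75, 16, 53] (same object as c); c = [96, 13, 75, 16, 53] (same object as a)
`b.append(123)` → b = [13, 90, 16, 123]
`print(a)` → prints [96, 13, 75, 16, 53]
`print(b)` → prints [13, 90, 16, 123]
`print(c)` → prints [96, 13, 75, 16, 53]

Answer:
[96, 13, 75, 16, 53]
[13, 90, 16, 123]
[96, 13, 75, 16, 53]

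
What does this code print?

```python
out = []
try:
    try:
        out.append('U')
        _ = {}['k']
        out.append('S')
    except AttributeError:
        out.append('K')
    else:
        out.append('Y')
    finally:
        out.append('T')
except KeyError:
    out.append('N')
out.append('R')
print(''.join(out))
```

Execution trace: 'U' (try body) → 'T' (finally) → 'N' (outer except KeyError) → 'R' (after the try/except). Output: UTNR

Answer: UTNR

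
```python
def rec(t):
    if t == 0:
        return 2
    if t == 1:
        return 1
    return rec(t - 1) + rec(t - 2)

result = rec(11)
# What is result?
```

Build up from base cases: rec(0)=2, rec(1)=1, rec(2)=3, rec(3)=4, rec(4)=7, rec(5)=11, rec(6)=18, ..., rec(11)=199

Answer: 199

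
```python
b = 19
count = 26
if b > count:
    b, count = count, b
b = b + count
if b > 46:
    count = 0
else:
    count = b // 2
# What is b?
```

Trace:
`b = 19` → b = 19
`count = 26` → count = 26
`if b > count: ...` → b > count is False → no variable changes
`b = b + count` → b = 45
`if b > 46: ...` → b > 46 is False, take else branch → count = 22
So b = 45

Answer: 45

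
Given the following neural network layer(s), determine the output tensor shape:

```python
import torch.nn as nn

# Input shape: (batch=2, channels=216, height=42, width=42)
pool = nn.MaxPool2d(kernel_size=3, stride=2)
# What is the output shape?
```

Input: (2, 216, 42, 42) -> Output: (2, 216, 20, 20)

Answer: (2, 216, 20, 20)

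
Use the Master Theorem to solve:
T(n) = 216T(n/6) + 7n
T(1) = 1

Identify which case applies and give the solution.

a=216, b=6, f(n)=7n. log_6(216) = 3. Since c=1 < 3, Case 1 applies: T(n) = Θ(n^log_b(a)) = O(n^3).

Answer: O(n^3) - Case 1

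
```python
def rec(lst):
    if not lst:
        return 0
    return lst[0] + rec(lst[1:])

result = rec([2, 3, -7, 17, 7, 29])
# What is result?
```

2 + 3 + (-7) + 17 + 7 + 29 + 0 = 51

Answer: 51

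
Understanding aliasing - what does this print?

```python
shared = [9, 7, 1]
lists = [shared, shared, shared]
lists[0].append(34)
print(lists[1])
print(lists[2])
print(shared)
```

Key concept: list of same reference.
Step by step:
`shared = [9, 7, 1]` → shared = [9, 7, 1]
`lists = [shared, shared, shared]` → lists = [[9, 7, 1], [9, 7, 1], [9, 7, 1]]
`lists[0].append(34)` → shared = [9, 7, 1, 34]; lists = [[9, 7, 1, 34], [9, 7, 1, 34], [9, 7, 1, 34]]
`print(lists[1])` → prints [9, 7, 1, 34]
`print(lists[2])` → prints [9, 7, 1, 34]
`print(shared)` → prints [9, 7, 1, 34]

Answer:
[9, 7, 1, 34]
[9, 7, 1, 34]
[9, 7, 1, 34]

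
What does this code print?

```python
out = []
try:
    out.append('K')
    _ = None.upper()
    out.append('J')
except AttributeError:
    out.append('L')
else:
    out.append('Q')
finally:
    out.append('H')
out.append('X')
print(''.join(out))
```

Execution trace: 'K' (try body) → 'L' (except AttributeError) → 'H' (finally) → 'X' (after the try/except). Output: KLHX

Answer: KLHX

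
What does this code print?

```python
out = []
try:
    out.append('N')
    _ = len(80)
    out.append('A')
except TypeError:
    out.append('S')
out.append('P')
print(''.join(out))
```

Execution trace: 'N' (try body) → 'S' (except TypeError) → 'P' (after the try/except). Output: NSP

Answer: NSP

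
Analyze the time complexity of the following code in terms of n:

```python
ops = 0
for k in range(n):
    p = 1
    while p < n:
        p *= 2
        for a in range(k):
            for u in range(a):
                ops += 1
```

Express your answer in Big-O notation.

Each loop level contributes: n × log n × n × n. Multiplying the contributions gives O(n^3 log n).

Answer: O(n^3 log n)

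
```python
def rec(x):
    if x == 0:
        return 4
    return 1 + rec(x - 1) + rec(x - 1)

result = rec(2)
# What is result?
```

rec(x) = 1 + 2·rec(x-1), rec(0)=4. Closed form: (4+1)·2^2 - 1 = 19.

Answer: 19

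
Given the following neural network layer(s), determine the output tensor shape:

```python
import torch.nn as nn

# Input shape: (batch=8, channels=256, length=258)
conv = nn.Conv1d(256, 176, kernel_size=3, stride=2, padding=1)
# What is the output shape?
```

Input: (8, 256, 258) -> Output: (8, 176, 129)

Answer: (8, 176, 129)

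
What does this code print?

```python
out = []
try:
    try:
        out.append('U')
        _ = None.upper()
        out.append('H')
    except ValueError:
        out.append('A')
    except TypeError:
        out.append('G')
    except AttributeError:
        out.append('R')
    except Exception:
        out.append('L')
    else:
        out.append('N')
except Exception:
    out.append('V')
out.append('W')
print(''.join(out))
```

Execution trace: 'U' (inner try body) → 'R' (inner except AttributeError) → 'W' (after the try/except). Output: URW

Answer: URW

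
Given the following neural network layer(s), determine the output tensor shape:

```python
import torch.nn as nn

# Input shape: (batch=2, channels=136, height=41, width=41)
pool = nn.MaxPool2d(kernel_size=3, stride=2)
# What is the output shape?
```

Input: (2, 136, 41, 41) -> Output: (2, 136, 20, 20)

Answer: (2, 136, 20, 20)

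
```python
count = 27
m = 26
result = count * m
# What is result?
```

Trace:
`count = 27` → count = 27
`m = 26` → m = 26
`result = count * m` → result = 702
So result = 702

Answer: 702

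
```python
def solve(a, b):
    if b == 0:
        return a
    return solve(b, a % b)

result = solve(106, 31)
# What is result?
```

solve(106, 31) -> solve(31, 13) -> solve(13, 5) -> solve(5, 3) -> solve(3, 2) -> solve(2, 1) -> solve(1, 0) -> 1

Answer: 1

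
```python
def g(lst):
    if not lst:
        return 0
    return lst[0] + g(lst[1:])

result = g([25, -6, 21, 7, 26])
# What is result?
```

25 + (-6) + 21 + 7 + 26 + 0 = 73

Answer: 73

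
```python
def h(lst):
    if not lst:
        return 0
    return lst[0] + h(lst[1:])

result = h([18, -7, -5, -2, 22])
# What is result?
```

18 + (-7) + (-5) + (-2) + 22 + 0 = 26

Answer: 26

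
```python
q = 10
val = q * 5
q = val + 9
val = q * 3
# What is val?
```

Trace:
`q = 10` → q = 10
`val = q * 5` → val = 50
`q = val + 9` → q = 59
`val = q * 3` → val = 177
So val = 177

Answer: 177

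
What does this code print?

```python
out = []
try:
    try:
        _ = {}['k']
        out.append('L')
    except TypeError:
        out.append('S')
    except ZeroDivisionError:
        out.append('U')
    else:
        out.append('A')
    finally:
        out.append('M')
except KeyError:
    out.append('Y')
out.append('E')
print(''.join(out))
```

Execution trace: 'M' (finally) → 'Y' (outer except KeyError) → 'E' (after the try/except). Output: MYE

Answer: MYE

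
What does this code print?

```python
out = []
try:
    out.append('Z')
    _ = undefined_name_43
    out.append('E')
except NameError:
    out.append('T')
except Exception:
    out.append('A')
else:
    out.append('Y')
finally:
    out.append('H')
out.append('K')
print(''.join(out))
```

Execution trace: 'Z' (try body) → 'T' (except NameError) → 'H' (finally) → 'K' (after the try/except). Output: ZTHK

Answer: ZTHK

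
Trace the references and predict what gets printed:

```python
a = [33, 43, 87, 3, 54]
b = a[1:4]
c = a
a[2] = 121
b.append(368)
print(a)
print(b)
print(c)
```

Key concept: slice vs alias.
Step by step:
`a = [33, 43, 87, 3, 54]` → a = [33, 43, 87, 3, 54]
`b = a[1:4]` → b = [43, 87, 3]
`c = a` → c = [33, 43, 87, 3, 54] (same object as a)
`a[2] = 121` → a = [33, 43, 121, 3, 54] (same object as c); c = [33, 43, 121, 3, 54] (same object as a)
`b.append(368)` → b = [43, 87, 3, 368]
`print(a)` → prints [33, 43, 121, 3, 54]
`print(b)` → prints [43, 87, 3, 368]
`print(c)` → prints [33, 43, 121, 3, 54]

Answer:
[33, 43, 121, 3, 54]
[43, 87, 3, 368]
[33, 43, 121, 3, 54]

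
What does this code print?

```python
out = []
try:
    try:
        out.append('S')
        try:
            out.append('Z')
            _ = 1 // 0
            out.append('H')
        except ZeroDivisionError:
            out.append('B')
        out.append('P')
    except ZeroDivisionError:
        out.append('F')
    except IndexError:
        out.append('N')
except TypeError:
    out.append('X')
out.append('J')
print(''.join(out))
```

Execution trace: 'S' (try body) → 'Z' (inner try body) → 'B' (inner except ZeroDivisionError) → 'P' (try body, no exception) → 'J' (after the try/except). Output: SZBPJ

Answer: SZBPJ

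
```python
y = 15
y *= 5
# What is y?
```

Trace:
`y = 15` → y = 15
`y *= 5` → y = 75
So y = 75

Answer: 75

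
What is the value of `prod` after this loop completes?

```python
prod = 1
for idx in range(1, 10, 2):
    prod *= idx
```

Product of 1, 3, 5, ... up to 9
`prod` takes the values: 1 → 3 → 15 → 105 → 945

Answer: 945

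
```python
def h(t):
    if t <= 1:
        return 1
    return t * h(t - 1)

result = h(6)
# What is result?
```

h(6) = 6 * 5 * 4 * 3 * 2 * 1 = 720

Answer: 720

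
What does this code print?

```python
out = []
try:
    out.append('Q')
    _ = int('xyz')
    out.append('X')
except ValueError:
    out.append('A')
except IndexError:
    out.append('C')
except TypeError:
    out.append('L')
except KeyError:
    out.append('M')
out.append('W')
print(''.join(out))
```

Execution trace: 'Q' (try body) → 'A' (except ValueError) → 'W' (after the try/except). Output: QAW

Answer: QAW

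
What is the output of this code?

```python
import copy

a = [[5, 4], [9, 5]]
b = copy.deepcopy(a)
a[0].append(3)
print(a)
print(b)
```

Key concept: deep copy is fully independent.
Step by step:
`a = [[5, 4], [9, 5]]` → a = [[5, 4], [9, 5]]
`b = copy.deepcopy(a)` → b = [[5, 4], [9, 5]]
`a[0].append(3)` → a = [[5, 4, 3], [9, 5]]
`print(a)` → prints [[5, 4, 3], [9, 5]]
`print(b)` → prints [[5, 4], [9, 5]]

Answer:
[[5, 4, 3], [9, 5]]
[[5, 4], [9, 5]]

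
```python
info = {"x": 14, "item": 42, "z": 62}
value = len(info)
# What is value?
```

Trace:
`info = {"x": 14, "item": 42, "z": 62}` → info = {'x': 14, 'item': 42, 'z': 62}
`value = len(info)` → value = 3
So value = 3

Answer: 3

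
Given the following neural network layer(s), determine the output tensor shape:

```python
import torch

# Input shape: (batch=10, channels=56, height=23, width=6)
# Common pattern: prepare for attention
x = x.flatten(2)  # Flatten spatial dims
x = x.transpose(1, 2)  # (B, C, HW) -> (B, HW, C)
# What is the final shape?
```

Input: (10, 56, 23, 6) -> after flatten(2): (10, 56, 138) -> Output: (10, 138, 56)

Answer: (10, 138, 56)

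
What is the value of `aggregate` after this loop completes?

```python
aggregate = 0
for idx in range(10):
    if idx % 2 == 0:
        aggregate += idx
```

Sum of even numbers 0 to 9
`aggregate` takes the values: 0 → 2 → 6 → 12 → 20

Answer: 20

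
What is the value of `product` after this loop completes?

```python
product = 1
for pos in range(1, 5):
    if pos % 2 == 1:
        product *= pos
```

Product of odd numbers 1 to 4
`product` takes the values: 1 → 3

Answer: 3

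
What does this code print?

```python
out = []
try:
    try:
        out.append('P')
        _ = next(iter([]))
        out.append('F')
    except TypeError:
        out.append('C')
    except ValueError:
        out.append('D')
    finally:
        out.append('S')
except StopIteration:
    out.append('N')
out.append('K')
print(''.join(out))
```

Execution trace: 'P' (try body) → 'S' (finally) → 'N' (outer except StopIteration) → 'K' (after the try/except). Output: PSNK

Answer: PSNK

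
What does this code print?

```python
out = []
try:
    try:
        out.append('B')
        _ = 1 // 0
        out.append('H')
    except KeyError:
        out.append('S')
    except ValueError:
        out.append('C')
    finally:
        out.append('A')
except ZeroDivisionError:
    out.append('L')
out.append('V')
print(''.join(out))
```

Execution trace: 'B' (inner try body) → 'A' (inner finally) → 'L' (outer except ZeroDivisionError) → 'V' (after the try/except). Output: BALV

Answer: BALV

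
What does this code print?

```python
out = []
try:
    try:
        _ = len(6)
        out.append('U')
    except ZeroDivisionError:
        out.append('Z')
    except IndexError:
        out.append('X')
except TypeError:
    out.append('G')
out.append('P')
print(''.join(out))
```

Execution trace: 'G' (outer except TypeError) → 'P' (after the try/except). Output: GP

Answer: GP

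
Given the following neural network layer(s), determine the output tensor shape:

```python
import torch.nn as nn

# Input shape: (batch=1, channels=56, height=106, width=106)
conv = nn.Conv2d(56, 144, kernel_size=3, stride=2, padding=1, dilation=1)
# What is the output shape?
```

Input: (1, 56, 106, 106) -> Output: (1, 144, 53, 53)

Answer: (1, 144, 53, 53)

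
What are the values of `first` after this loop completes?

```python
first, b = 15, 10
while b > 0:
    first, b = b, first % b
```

GCD of 15 and 10
`first` takes the values: 15 → 10 → 5

Answer: 5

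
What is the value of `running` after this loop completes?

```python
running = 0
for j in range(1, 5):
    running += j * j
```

Sum of squares 1² to 4² = 30
`running` takes the values: 0 → 1 → 5 → 14 → 30

Answer: 30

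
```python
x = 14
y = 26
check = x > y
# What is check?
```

Trace:
`x = 14` → x = 14
`y = 26` → y = 26
`check = x > y` → check = False
So check = False

Answer: False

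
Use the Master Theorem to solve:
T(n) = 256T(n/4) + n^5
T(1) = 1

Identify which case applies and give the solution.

a=256, b=4, f(n)=n^5. log_4(256) = 4. Since c=5 > 4 and the regularity condition holds (256(n/4)^5 = (256/4^5)n^5 with 256/4^5 < 1), Case 3 applies: T(n) = Θ(f(n)) = O(n^5).

Answer: O(n^5) - Case 3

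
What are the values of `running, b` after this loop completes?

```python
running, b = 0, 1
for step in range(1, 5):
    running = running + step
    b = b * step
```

Sum and factorial of 1 to 4
`running, b` takes the values: (0, 1) → (1, 1) → (3, 1) → (3, 2) → (6, 2) → (6, 6) → (10, 6) → (10, 24)

Answer: 10, 24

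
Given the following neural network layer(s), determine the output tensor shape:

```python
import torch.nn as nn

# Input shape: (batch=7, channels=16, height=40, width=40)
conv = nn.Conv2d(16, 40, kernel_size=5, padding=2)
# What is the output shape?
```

Input: (7, 16, 40, 40) -> Output: (7, 40, 40, 40)

Answer: (7, 40, 40, 40)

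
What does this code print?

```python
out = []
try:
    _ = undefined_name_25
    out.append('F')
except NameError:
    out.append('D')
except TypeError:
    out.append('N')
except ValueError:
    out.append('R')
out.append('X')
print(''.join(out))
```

Execution trace: 'D' (except NameError) → 'X' (after the try/except). Output: DX

Answer: DX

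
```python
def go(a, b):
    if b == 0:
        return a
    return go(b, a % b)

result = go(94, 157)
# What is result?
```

go(94, 157) -> go(157, 94) -> go(94, 63) -> go(63, 31) -> go(31, 1) -> go(1, 0) -> 1

Answer: 1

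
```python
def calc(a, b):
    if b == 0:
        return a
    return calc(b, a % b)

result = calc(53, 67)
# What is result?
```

calc(53, 67) -> calc(67, 53) -> calc(53, 14) -> calc(14, 11) -> calc(11, 3) -> calc(3, 2) -> calc(2, 1) -> calc(1, 0) -> 1

Answer: 1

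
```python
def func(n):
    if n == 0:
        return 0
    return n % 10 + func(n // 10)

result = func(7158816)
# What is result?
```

Sum of digits of 7158816: 6 + 1 + 8 + 8 + 5 + 1 + 7 = 36

Answer: 36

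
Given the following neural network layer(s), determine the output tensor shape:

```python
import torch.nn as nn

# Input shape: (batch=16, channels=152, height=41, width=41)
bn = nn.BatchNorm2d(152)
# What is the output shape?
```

Input: (16, 152, 41, 41) -> Output: (16, 152, 41, 41)

Answer: (16, 152, 41, 41)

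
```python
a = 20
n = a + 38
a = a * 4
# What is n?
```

Trace:
`a = 20` → a = 20
`n = a + 38` → n = 58
`a = a * 4` → a = 80
So n = 58

Answer: 58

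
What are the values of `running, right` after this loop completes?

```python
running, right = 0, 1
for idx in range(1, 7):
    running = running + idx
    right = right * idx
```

Sum and factorial of 1 to 6
`running, right` takes the values: (0, 1) → (1, 1) → (3, 1) → (3, 2) → (6, 2) → (6, 6) → (10, 6) → (10, 24) → (15, 24) → (15, 120) → (21, 120) → (21, 720)

Answer: 21, 720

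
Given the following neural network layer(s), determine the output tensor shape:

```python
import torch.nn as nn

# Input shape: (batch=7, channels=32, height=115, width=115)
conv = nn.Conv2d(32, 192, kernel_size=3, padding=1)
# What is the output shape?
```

Input: (7, 32, 115, 115) -> Output: (7, 192, 115, 115)

Answer: (7, 192, 115, 115)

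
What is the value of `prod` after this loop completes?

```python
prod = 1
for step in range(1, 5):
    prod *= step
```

4! = 24
`prod` takes the values: 1 → 2 → 6 → 24

Answer: 24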